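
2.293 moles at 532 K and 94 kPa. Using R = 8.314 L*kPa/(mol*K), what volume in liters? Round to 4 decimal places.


PV = nRT, solve for V = nRT / P.
nRT = 2.293 * 8.314 * 532 = 10142.0491
V = 10142.0491 / 94
V = 107.89413936 L, rounded to 4 dp:

107.8941 L


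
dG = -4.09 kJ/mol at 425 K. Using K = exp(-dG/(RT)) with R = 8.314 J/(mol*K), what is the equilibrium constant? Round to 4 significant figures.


dG is in kJ/mol; multiply by 1000 to match R in J/(mol*K).
RT = 8.314 * 425 = 3533.45 J/mol
exponent = -dG*1000 / (RT) = -(-4.09*1000) / 3533.45 = 1.15750895
K = exp(1.15750895)
K = 3.1819969, rounded to 4 significant figures:

3.182


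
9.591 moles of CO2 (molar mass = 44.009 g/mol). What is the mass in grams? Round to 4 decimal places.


mass = n * M
mass = 9.591 * 44.009
mass = 422.090319 g, rounded to 4 dp:

422.0903 g


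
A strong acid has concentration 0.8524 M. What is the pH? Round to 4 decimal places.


A strong acid dissociates completely, so [H+] equals the given concentration.
pH = -log10([H+]) = -log10(0.8524)
pH = 0.06935656, rounded to 4 dp:

0.0694


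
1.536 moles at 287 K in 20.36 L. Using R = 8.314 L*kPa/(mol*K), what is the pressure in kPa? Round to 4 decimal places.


PV = nRT, solve for P = nRT / V.
nRT = 1.536 * 8.314 * 287 = 3665.0772
P = 3665.0772 / 20.36
P = 180.01361493 kPa, rounded to 4 dp:

180.0136 kPa


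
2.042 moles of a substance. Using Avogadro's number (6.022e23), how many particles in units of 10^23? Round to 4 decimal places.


N = n * NA, then divide by 1e23 for the requested units.
N / 1e23 = n * 6.022
N / 1e23 = 2.042 * 6.022
N / 1e23 = 12.296924, rounded to 4 dp:

12.2969


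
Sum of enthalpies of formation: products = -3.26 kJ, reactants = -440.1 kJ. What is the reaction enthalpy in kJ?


dH_rxn = sum(dH_f products) - sum(dH_f reactants)
dH_rxn = -3.26 - (-440.1)
dH_rxn = 436.84 kJ:

436.84 kJ


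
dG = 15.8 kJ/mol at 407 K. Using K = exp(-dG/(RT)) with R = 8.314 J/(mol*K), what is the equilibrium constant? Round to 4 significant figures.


dG is in kJ/mol; multiply by 1000 to match R in J/(mol*K).
RT = 8.314 * 407 = 3383.798 J/mol
exponent = -dG*1000 / (RT) = -(15.8*1000) / 3383.798 = -4.66930946
K = exp(-4.66930946)
K = 0.0093787437, rounded to 4 significant figures:

0.009379


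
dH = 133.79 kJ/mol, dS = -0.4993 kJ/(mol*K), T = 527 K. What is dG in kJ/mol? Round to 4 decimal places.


Gibbs: dG = dH - T*dS (consistent units, dS already in kJ/(mol*K)).
T*dS = 527 * -0.4993 = -263.1311
dG = 133.79 - (-263.1311)
dG = 396.9211 kJ/mol, rounded to 4 dp:

396.9211 kJ/mol


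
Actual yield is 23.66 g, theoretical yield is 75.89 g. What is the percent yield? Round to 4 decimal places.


% yield = 100 * actual / theoretical
% yield = 100 * 23.66 / 75.89
% yield = 31.17670312 %, rounded to 4 dp:

31.1767 %


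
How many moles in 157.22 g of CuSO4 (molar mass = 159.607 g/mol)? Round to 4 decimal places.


n = mass / M
n = 157.22 / 159.607
n = 0.98504452 mol, rounded to 4 dp:

0.9850 mol


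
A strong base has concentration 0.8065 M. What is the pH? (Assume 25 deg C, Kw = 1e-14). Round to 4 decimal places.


A strong base dissociates completely, so [OH-] equals the given concentration.
pOH = -log10([OH-]) = -log10(0.8065) = 0.093396
pH = 14 - pOH = 14 - 0.093396
pH = 13.906604, rounded to 4 dp:

13.9066


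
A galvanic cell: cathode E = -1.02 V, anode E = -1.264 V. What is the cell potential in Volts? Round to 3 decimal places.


Standard cell potential: E_cell = E_cathode - E_anode.
E_cell = -1.02 - (-1.264)
E_cell = 0.244 V, rounded to 3 dp:

0.244 V


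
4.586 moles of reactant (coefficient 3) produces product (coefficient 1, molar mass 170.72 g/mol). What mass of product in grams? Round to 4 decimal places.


Use the coefficient ratio to convert reactant moles to product moles, then multiply by the product's molar mass.
moles_P = moles_R * (coeff_P / coeff_R) = 4.586 * (1/3) = 1.528667
mass_P = moles_P * M_P = 1.528667 * 170.72
mass_P = 260.97403024 g, rounded to 4 dp:

260.9740 g


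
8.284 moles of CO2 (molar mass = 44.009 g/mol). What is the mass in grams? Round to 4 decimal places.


mass = n * M
mass = 8.284 * 44.009
mass = 364.570556 g, rounded to 4 dp:

364.5706 g


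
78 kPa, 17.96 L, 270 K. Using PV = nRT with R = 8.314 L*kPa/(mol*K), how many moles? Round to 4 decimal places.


PV = nRT, solve for n = PV / (RT).
PV = 78 * 17.96 = 1400.88
RT = 8.314 * 270 = 2244.78
n = 1400.88 / 2244.78
n = 0.62406116 mol, rounded to 4 dp:

0.6241 mol


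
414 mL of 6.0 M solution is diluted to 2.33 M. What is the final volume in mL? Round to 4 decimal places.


Dilution: M1*V1 = M2*V2, solve for V2.
V2 = M1*V1 / M2
V2 = 6.0 * 414 / 2.33
V2 = 2484.0 / 2.33
V2 = 1066.0944206 mL, rounded to 4 dp:

1066.0944 mL


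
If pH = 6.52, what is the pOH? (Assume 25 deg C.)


At 25 deg C, pH + pOH = 14.
pOH = 14 - pH = 14 - 6.52
pOH = 7.48:

7.48


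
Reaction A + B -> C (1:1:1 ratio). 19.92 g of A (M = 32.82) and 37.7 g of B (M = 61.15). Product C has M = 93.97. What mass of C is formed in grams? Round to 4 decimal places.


Find moles of each reactant; the smaller value is the limiting reagent in a 1:1:1 reaction, so moles_C equals moles of the limiter.
n_A = mass_A / M_A = 19.92 / 32.82 = 0.606947 mol
n_B = mass_B / M_B = 37.7 / 61.15 = 0.616517 mol
Limiting reagent: A (smaller), n_limiting = 0.606947 mol
mass_C = n_limiting * M_C = 0.606947 * 93.97
mass_C = 57.03480959 g, rounded to 4 dp:

57.0348 g


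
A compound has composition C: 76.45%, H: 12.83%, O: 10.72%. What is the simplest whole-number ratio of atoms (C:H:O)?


Assume 100 g of compound, divide each mass% by atomic mass to get moles, then normalize by the smallest to get a raw atom ratio.
Moles per 100 g: C: 76.45/12.011 = 6.365, H: 12.83/1.008 = 12.7282, O: 10.72/15.999 = 0.67
Raw ratio (divide by min = 0.67): C: 9.499, H: 18.996, O: 1.0
Multiply by 2 to clear fractions: C: 18.999 ~= 19, H: 37.992 ~= 38, O: 2.0 ~= 2
Reduce by GCD to get the simplest whole-number ratio:

19:38:2


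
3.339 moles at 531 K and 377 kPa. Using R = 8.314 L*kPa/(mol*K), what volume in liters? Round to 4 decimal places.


PV = nRT, solve for V = nRT / P.
nRT = 3.339 * 8.314 * 531 = 14740.7968
V = 14740.7968 / 377
V = 39.10025676 L, rounded to 4 dp:

39.1003 L


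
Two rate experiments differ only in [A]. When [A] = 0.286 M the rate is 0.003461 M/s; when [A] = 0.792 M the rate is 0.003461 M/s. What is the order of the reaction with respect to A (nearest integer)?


Rate is proportional to [A]^n, so rate2/rate1 = ([A]2/[A]1)^n. Take logs to solve for n.
rate2/rate1 = 0.003461 / 0.003461 = 1.0
[A]2/[A]1 = 0.792 / 0.286 = 2.7692
n = ln(1.0) / ln(2.7692) = 0.0
Nearest integer order:

0


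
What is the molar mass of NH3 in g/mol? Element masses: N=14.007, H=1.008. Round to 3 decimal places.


M = sum(count * atomic_mass) over atoms.
M = 1*14.007 + 3*1.008
M = 14.007 + 3.024
M = 17.031 g/mol, rounded to 3 dp:

17.031 g/mol


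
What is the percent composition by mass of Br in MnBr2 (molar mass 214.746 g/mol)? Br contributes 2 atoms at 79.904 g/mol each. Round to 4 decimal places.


pct = 100 * (n_elem * M_elem) / M_total
mass_contribution = 2 * 79.904 = 159.808 g/mol
pct = 100 * 159.808 / 214.746
pct = 74.41721848 %, rounded to 4 dp:

74.4172 %


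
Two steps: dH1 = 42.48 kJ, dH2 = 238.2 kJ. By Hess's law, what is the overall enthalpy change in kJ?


Hess's law: enthalpy is a state function, so add the step enthalpies.
dH_total = dH1 + dH2 = 42.48 + (238.2)
dH_total = 280.68 kJ:

280.68 kJ


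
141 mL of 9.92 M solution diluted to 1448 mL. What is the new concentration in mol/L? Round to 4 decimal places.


Dilution: M1*V1 = M2*V2, solve for M2.
M2 = M1*V1 / V2
M2 = 9.92 * 141 / 1448
M2 = 1398.72 / 1448
M2 = 0.96596685 mol/L, rounded to 4 dp:

0.9660 mol/L


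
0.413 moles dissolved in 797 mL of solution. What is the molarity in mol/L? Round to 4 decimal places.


Convert volume to liters: V_L = V_mL / 1000.
V_L = 797 / 1000 = 0.797 L
M = n / V_L = 0.413 / 0.797
M = 0.51819322 mol/L, rounded to 4 dp:

0.5182 mol/L


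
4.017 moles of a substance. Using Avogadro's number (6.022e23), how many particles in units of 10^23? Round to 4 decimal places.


N = n * NA, then divide by 1e23 for the requested units.
N / 1e23 = n * 6.022
N / 1e23 = 4.017 * 6.022
N / 1e23 = 24.190374, rounded to 4 dp:

24.1904


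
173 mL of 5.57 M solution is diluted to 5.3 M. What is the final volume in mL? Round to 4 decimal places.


Dilution: M1*V1 = M2*V2, solve for V2.
V2 = M1*V1 / M2
V2 = 5.57 * 173 / 5.3
V2 = 963.61 / 5.3
V2 = 181.81320755 mL, rounded to 4 dp:

181.8132 mL


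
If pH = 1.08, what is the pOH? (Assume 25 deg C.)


At 25 deg C, pH + pOH = 14.
pOH = 14 - pH = 14 - 1.08
pOH = 12.92:

12.92


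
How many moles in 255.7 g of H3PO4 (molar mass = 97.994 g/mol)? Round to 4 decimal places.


n = mass / M
n = 255.7 / 97.994
n = 2.60934343 mol, rounded to 4 dp:

2.6093 mol


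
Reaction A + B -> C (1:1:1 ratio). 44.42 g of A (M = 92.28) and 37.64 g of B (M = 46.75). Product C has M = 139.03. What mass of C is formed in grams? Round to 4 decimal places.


Find moles of each reactant; the smaller value is the limiting reagent in a 1:1:1 reaction, so moles_C equals moles of the limiter.
n_A = mass_A / M_A = 44.42 / 92.28 = 0.481361 mol
n_B = mass_B / M_B = 37.64 / 46.75 = 0.805134 mol
Limiting reagent: A (smaller), n_limiting = 0.481361 mol
mass_C = n_limiting * M_C = 0.481361 * 139.03
mass_C = 66.92361983 g, rounded to 4 dp:

66.9236 g


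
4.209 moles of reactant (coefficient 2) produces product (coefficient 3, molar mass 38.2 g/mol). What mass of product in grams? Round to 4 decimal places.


Use the coefficient ratio to convert reactant moles to product moles, then multiply by the product's molar mass.
moles_P = moles_R * (coeff_P / coeff_R) = 4.209 * (3/2) = 6.3135
mass_P = moles_P * M_P = 6.3135 * 38.2
mass_P = 241.1757 g, rounded to 4 dp:

241.1757 g


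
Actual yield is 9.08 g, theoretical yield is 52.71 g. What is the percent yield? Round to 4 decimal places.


% yield = 100 * actual / theoretical
% yield = 100 * 9.08 / 52.71
% yield = 17.22633276 %, rounded to 4 dp:

17.2263 %


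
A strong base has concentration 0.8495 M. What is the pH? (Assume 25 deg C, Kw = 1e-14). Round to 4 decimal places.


A strong base dissociates completely, so [OH-] equals the given concentration.
pOH = -log10([OH-]) = -log10(0.8495) = 0.070837
pH = 14 - pOH = 14 - 0.070837
pH = 13.929163, rounded to 4 dp:

13.9292


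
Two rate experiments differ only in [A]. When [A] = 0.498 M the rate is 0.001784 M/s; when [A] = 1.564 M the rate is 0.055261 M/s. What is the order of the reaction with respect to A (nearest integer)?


Rate is proportional to [A]^n, so rate2/rate1 = ([A]2/[A]1)^n. Take logs to solve for n.
rate2/rate1 = 0.055261 / 0.001784 = 30.9759
[A]2/[A]1 = 1.564 / 0.498 = 3.1406
n = ln(30.9759) / ln(3.1406) = 3.0
Nearest integer order:

3


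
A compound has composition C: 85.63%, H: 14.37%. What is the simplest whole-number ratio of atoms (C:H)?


Assume 100 g of compound, divide each mass% by atomic mass to get moles, then normalize by the smallest to get a raw atom ratio.
Moles per 100 g: C: 85.63/12.011 = 7.1293, H: 14.37/1.008 = 14.256
Raw ratio (divide by min = 7.1293): C: 1.0, H: 2.0
Multiply by 1 to clear fractions: C: 1.0 ~= 1, H: 2.0 ~= 2
Reduce by GCD to get the simplest whole-number ratio:

1:2


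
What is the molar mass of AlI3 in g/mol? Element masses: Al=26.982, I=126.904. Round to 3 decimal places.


M = sum(count * atomic_mass) over atoms.
M = 1*26.982 + 3*126.904
M = 26.982 + 380.712
M = 407.694 g/mol, rounded to 3 dp:

407.694 g/mol


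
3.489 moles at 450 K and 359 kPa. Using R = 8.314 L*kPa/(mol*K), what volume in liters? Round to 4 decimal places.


PV = nRT, solve for V = nRT / P.
nRT = 3.489 * 8.314 * 450 = 13053.3957
V = 13053.3957 / 359
V = 36.3604337 L, rounded to 4 dp:

36.3604 L


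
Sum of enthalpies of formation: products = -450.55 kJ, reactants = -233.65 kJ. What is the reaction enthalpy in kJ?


dH_rxn = sum(dH_f products) - sum(dH_f reactants)
dH_rxn = -450.55 - (-233.65)
dH_rxn = -216.9 kJ:

-216.90 kJ


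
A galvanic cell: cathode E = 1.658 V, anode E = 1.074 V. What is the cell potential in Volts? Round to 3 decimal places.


Standard cell potential: E_cell = E_cathode - E_anode.
E_cell = 1.658 - (1.074)
E_cell = 0.584 V, rounded to 3 dp:

0.584 V


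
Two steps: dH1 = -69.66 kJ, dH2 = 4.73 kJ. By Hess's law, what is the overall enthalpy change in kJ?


Hess's law: enthalpy is a state function, so add the step enthalpies.
dH_total = dH1 + dH2 = -69.66 + (4.73)
dH_total = -64.93 kJ:

-64.93 kJ


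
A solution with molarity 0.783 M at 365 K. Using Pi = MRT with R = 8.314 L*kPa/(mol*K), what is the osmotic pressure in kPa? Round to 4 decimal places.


Osmotic pressure (van't Hoff): Pi = M*R*T.
RT = 8.314 * 365 = 3034.61
Pi = 0.783 * 3034.61
Pi = 2376.09963 kPa, rounded to 4 dp:

2376.0996 kPa


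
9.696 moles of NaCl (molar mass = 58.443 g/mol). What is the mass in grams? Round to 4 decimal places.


mass = n * M
mass = 9.696 * 58.443
mass = 566.663328 g, rounded to 4 dp:

566.6633 g


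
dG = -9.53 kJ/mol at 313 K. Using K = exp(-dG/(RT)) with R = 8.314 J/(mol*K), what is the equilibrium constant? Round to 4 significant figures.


dG is in kJ/mol; multiply by 1000 to match R in J/(mol*K).
RT = 8.314 * 313 = 2602.282 J/mol
exponent = -dG*1000 / (RT) = -(-9.53*1000) / 2602.282 = 3.66217036
K = exp(3.66217036)
K = 38.945778, rounded to 4 significant figures:

38.95


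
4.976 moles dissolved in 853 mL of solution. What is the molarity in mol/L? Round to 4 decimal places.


Convert volume to liters: V_L = V_mL / 1000.
V_L = 853 / 1000 = 0.853 L
M = n / V_L = 4.976 / 0.853
M = 5.83352872 mol/L, rounded to 4 dp:

5.8335 mol/L


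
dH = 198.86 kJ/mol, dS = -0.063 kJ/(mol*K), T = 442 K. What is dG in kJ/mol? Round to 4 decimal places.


Gibbs: dG = dH - T*dS (consistent units, dS already in kJ/(mol*K)).
T*dS = 442 * -0.063 = -27.846
dG = 198.86 - (-27.846)
dG = 226.706 kJ/mol, rounded to 4 dp:

226.7060 kJ/mol


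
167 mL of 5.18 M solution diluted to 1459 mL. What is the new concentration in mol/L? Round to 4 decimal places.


Dilution: M1*V1 = M2*V2, solve for M2.
M2 = M1*V1 / V2
M2 = 5.18 * 167 / 1459
M2 = 865.06 / 1459
M2 = 0.59291295 mol/L, rounded to 4 dp:

0.5929 mol/L


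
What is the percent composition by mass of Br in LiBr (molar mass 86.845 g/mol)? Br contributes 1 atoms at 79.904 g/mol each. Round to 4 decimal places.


pct = 100 * (n_elem * M_elem) / M_total
mass_contribution = 1 * 79.904 = 79.904 g/mol
pct = 100 * 79.904 / 86.845
pct = 92.00759975 %, rounded to 4 dp:

92.0076 %


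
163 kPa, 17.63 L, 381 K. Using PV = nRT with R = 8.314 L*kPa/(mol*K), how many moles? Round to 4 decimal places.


PV = nRT, solve for n = PV / (RT).
PV = 163 * 17.63 = 2873.69
RT = 8.314 * 381 = 3167.634
n = 2873.69 / 3167.634
n = 0.90720393 mol, rounded to 4 dp:

0.9072 mol


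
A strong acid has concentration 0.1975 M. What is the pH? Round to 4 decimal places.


A strong acid dissociates completely, so [H+] equals the given concentration.
pH = -log10([H+]) = -log10(0.1975)
pH = 0.7044329, rounded to 4 dp:

0.7044


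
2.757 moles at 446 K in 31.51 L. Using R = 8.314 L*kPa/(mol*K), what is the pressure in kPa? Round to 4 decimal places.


PV = nRT, solve for P = nRT / V.
nRT = 2.757 * 8.314 * 446 = 10223.0773
P = 10223.0773 / 31.51
P = 324.43913996 kPa, rounded to 4 dp:

324.4391 kPa


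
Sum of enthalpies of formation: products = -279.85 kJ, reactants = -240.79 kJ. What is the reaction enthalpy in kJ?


dH_rxn = sum(dH_f products) - sum(dH_f reactants)
dH_rxn = -279.85 - (-240.79)
dH_rxn = -39.06 kJ:

-39.06 kJ


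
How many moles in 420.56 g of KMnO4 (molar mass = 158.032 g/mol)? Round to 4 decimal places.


n = mass / M
n = 420.56 / 158.032
n = 2.66123317 mol, rounded to 4 dp:

2.6612 mol


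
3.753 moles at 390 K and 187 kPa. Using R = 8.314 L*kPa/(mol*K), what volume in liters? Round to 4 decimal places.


PV = nRT, solve for V = nRT / P.
nRT = 3.753 * 8.314 * 390 = 12168.9524
V = 12168.9524 / 187
V = 65.07461176 L, rounded to 4 dp:

65.0746 L


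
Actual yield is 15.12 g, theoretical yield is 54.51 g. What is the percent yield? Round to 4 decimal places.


% yield = 100 * actual / theoretical
% yield = 100 * 15.12 / 54.51
% yield = 27.73802972 %, rounded to 4 dp:

27.7380 %


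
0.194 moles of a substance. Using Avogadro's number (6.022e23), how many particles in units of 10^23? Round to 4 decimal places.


N = n * NA, then divide by 1e23 for the requested units.
N / 1e23 = n * 6.022
N / 1e23 = 0.194 * 6.022
N / 1e23 = 1.168268, rounded to 4 dp:

1.1683


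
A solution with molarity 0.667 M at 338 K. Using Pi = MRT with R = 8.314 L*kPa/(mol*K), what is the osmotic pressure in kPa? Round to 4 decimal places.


Osmotic pressure (van't Hoff): Pi = M*R*T.
RT = 8.314 * 338 = 2810.132
Pi = 0.667 * 2810.132
Pi = 1874.358044 kPa, rounded to 4 dp:

1874.3580 kPa


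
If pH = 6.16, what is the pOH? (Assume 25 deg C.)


At 25 deg C, pH + pOH = 14.
pOH = 14 - pH = 14 - 6.16
pOH = 7.84:

7.84


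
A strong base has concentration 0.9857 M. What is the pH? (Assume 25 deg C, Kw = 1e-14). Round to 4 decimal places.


A strong base dissociates completely, so [OH-] equals the given concentration.
pOH = -log10([OH-]) = -log10(0.9857) = 0.006255
pH = 14 - pOH = 14 - 0.006255
pH = 13.993745, rounded to 4 dp:

13.9937


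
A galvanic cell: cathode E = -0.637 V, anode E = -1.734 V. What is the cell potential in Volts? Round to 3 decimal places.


Standard cell potential: E_cell = E_cathode - E_anode.
E_cell = -0.637 - (-1.734)
E_cell = 1.097 V, rounded to 3 dp:

1.097 V


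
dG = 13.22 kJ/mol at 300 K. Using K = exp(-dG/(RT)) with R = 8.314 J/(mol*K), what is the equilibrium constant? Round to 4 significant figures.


dG is in kJ/mol; multiply by 1000 to match R in J/(mol*K).
RT = 8.314 * 300 = 2494.2 J/mol
exponent = -dG*1000 / (RT) = -(13.22*1000) / 2494.2 = -5.30029669
K = exp(-5.30029669)
K = 0.0049901132, rounded to 4 significant figures:

0.004990


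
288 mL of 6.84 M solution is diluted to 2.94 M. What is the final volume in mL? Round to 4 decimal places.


Dilution: M1*V1 = M2*V2, solve for V2.
V2 = M1*V1 / M2
V2 = 6.84 * 288 / 2.94
V2 = 1969.92 / 2.94
V2 = 670.04081633 mL, rounded to 4 dp:

670.0408 mL


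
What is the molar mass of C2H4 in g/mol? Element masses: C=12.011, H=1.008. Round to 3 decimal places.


M = sum(count * atomic_mass) over atoms.
M = 2*12.011 + 4*1.008
M = 24.022 + 4.032
M = 28.054 g/mol, rounded to 3 dp:

28.054 g/mol


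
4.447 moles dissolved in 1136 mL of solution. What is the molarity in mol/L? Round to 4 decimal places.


Convert volume to liters: V_L = V_mL / 1000.
V_L = 1136 / 1000 = 1.136 L
M = n / V_L = 4.447 / 1.136
M = 3.91461268 mol/L, rounded to 4 dp:

3.9146 mol/L


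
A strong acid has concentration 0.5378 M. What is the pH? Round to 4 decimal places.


A strong acid dissociates completely, so [H+] equals the given concentration.
pH = -log10([H+]) = -log10(0.5378)
pH = 0.2693792, rounded to 4 dp:

0.2694


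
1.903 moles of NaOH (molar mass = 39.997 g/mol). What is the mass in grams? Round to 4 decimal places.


mass = n * M
mass = 1.903 * 39.997
mass = 76.114291 g, rounded to 4 dp:

76.1143 g


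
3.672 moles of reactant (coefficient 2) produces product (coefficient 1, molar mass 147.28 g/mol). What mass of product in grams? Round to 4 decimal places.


Use the coefficient ratio to convert reactant moles to product moles, then multiply by the product's molar mass.
moles_P = moles_R * (coeff_P / coeff_R) = 3.672 * (1/2) = 1.836
mass_P = moles_P * M_P = 1.836 * 147.28
mass_P = 270.40608 g, rounded to 4 dp:

270.4061 g


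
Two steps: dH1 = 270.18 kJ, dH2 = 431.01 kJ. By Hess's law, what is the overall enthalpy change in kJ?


Hess's law: enthalpy is a state function, so add the step enthalpies.
dH_total = dH1 + dH2 = 270.18 + (431.01)
dH_total = 701.19 kJ:

701.19 kJ


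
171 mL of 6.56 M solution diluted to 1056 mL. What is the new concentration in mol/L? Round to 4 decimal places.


Dilution: M1*V1 = M2*V2, solve for M2.
M2 = M1*V1 / V2
M2 = 6.56 * 171 / 1056
M2 = 1121.76 / 1056
M2 = 1.06227273 mol/L, rounded to 4 dp:

1.0623 mol/L


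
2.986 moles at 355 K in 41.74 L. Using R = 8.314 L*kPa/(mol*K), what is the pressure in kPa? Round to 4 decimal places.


PV = nRT, solve for P = nRT / V.
nRT = 2.986 * 8.314 * 355 = 8813.0894
P = 8813.0894 / 41.74
P = 211.14253474 kPa, rounded to 4 dp:

211.1425 kPa


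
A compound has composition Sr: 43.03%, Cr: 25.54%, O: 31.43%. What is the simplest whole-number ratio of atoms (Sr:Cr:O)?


Assume 100 g of compound, divide each mass% by atomic mass to get moles, then normalize by the smallest to get a raw atom ratio.
Moles per 100 g: Sr: 43.03/87.62 = 0.4911, Cr: 25.54/51.996 = 0.4912, O: 31.43/15.999 = 1.9645
Raw ratio (divide by min = 0.4911): Sr: 1.0, Cr: 1.0, O: 4.0
Multiply by 1 to clear fractions: Sr: 1.0 ~= 1, Cr: 1.0 ~= 1, O: 4.0 ~= 4
Reduce by GCD to get the simplest whole-number ratio:

1:1:4


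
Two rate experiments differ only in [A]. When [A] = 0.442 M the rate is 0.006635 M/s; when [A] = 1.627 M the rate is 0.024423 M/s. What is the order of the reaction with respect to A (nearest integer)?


Rate is proportional to [A]^n, so rate2/rate1 = ([A]2/[A]1)^n. Take logs to solve for n.
rate2/rate1 = 0.024423 / 0.006635 = 3.6809
[A]2/[A]1 = 1.627 / 0.442 = 3.681
n = ln(3.6809) / ln(3.681) = 1.0
Nearest integer order:

1


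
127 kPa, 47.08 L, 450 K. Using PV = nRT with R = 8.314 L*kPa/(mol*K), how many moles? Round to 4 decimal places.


PV = nRT, solve for n = PV / (RT).
PV = 127 * 47.08 = 5979.16
RT = 8.314 * 450 = 3741.3
n = 5979.16 / 3741.3
n = 1.59815038 mol, rounded to 4 dp:

1.5982 mol


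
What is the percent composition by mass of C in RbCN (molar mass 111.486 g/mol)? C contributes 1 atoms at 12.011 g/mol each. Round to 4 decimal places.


pct = 100 * (n_elem * M_elem) / M_total
mass_contribution = 1 * 12.011 = 12.011 g/mol
pct = 100 * 12.011 / 111.486
pct = 10.77355004 %, rounded to 4 dp:

10.7736 %


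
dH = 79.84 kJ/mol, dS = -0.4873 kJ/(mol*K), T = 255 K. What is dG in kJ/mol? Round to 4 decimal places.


Gibbs: dG = dH - T*dS (consistent units, dS already in kJ/(mol*K)).
T*dS = 255 * -0.4873 = -124.2615
dG = 79.84 - (-124.2615)
dG = 204.1015 kJ/mol, rounded to 4 dp:

204.1015 kJ/mol


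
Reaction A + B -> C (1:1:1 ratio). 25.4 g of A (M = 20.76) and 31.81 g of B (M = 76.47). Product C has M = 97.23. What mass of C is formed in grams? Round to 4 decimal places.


Find moles of each reactant; the smaller value is the limiting reagent in a 1:1:1 reaction, so moles_C equals moles of the limiter.
n_A = mass_A / M_A = 25.4 / 20.76 = 1.223507 mol
n_B = mass_B / M_B = 31.81 / 76.47 = 0.41598 mol
Limiting reagent: B (smaller), n_limiting = 0.41598 mol
mass_C = n_limiting * M_C = 0.41598 * 97.23
mass_C = 40.4457354 g, rounded to 4 dp:

40.4457 g


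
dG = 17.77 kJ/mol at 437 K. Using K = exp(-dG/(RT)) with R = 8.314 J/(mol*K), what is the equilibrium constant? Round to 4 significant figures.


dG is in kJ/mol; multiply by 1000 to match R in J/(mol*K).
RT = 8.314 * 437 = 3633.218 J/mol
exponent = -dG*1000 / (RT) = -(17.77*1000) / 3633.218 = -4.89098094
K = exp(-4.89098094)
K = 0.007514048, rounded to 4 significant figures:

0.007514


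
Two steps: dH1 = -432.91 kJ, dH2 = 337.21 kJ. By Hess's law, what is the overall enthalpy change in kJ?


Hess's law: enthalpy is a state function, so add the step enthalpies.
dH_total = dH1 + dH2 = -432.91 + (337.21)
dH_total = -95.7 kJ:

-95.70 kJ


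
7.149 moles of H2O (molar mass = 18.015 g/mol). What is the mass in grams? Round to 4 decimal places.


mass = n * M
mass = 7.149 * 18.015
mass = 128.789235 g, rounded to 4 dp:

128.7892 g


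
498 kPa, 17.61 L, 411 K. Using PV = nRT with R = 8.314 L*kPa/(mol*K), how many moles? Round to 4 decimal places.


PV = nRT, solve for n = PV / (RT).
PV = 498 * 17.61 = 8769.78
RT = 8.314 * 411 = 3417.054
n = 8769.78 / 3417.054
n = 2.56647393 mol, rounded to 4 dp:

2.5665 mol


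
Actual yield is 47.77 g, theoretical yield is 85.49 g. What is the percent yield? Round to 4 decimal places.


% yield = 100 * actual / theoretical
% yield = 100 * 47.77 / 85.49
% yield = 55.87788045 %, rounded to 4 dp:

55.8779 %


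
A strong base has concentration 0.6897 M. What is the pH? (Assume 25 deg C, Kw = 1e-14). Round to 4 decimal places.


A strong base dissociates completely, so [OH-] equals the given concentration.
pOH = -log10([OH-]) = -log10(0.6897) = 0.16134
pH = 14 - pOH = 14 - 0.16134
pH = 13.83866, rounded to 4 dp:

13.8387


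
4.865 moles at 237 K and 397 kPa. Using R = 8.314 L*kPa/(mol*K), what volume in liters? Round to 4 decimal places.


PV = nRT, solve for V = nRT / P.
nRT = 4.865 * 8.314 * 237 = 9586.0836
V = 9586.0836 / 397
V = 24.1463063 L, rounded to 4 dp:

24.1463 L


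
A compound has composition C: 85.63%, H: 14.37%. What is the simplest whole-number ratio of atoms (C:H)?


Assume 100 g of compound, divide each mass% by atomic mass to get moles, then normalize by the smallest to get a raw atom ratio.
Moles per 100 g: C: 85.63/12.011 = 7.1293, H: 14.37/1.008 = 14.256
Raw ratio (divide by min = 7.1293): C: 1.0, H: 2.0
Multiply by 1 to clear fractions: C: 1.0 ~= 1, H: 2.0 ~= 2
Reduce by GCD to get the simplest whole-number ratio:

1:2


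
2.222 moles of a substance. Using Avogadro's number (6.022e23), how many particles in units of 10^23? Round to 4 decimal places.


N = n * NA, then divide by 1e23 for the requested units.
N / 1e23 = n * 6.022
N / 1e23 = 2.222 * 6.022
N / 1e23 = 13.380884, rounded to 4 dp:

13.3809


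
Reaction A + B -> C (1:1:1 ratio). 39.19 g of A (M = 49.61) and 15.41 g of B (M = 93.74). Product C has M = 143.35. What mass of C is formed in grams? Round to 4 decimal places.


Find moles of each reactant; the smaller value is the limiting reagent in a 1:1:1 reaction, so moles_C equals moles of the limiter.
n_A = mass_A / M_A = 39.19 / 49.61 = 0.789962 mol
n_B = mass_B / M_B = 15.41 / 93.74 = 0.164391 mol
Limiting reagent: B (smaller), n_limiting = 0.164391 mol
mass_C = n_limiting * M_C = 0.164391 * 143.35
mass_C = 23.56544985 g, rounded to 4 dp:

23.5654 g


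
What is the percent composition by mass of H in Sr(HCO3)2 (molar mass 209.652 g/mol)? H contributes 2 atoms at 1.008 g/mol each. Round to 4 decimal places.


pct = 100 * (n_elem * M_elem) / M_total
mass_contribution = 2 * 1.008 = 2.016 g/mol
pct = 100 * 2.016 / 209.652
pct = 0.9615935 %, rounded to 4 dp:

0.9616 %


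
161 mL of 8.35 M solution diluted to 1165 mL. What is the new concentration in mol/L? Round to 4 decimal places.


Dilution: M1*V1 = M2*V2, solve for M2.
M2 = M1*V1 / V2
M2 = 8.35 * 161 / 1165
M2 = 1344.35 / 1165
M2 = 1.1539485 mol/L, rounded to 4 dp:

1.1539 mol/L


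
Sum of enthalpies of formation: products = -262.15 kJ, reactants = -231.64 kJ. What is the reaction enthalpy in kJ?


dH_rxn = sum(dH_f products) - sum(dH_f reactants)
dH_rxn = -262.15 - (-231.64)
dH_rxn = -30.51 kJ:

-30.51 kJ


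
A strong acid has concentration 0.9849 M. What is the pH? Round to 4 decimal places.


A strong acid dissociates completely, so [H+] equals the given concentration.
pH = -log10([H+]) = -log10(0.9849)
pH = 0.00660786, rounded to 4 dp:

0.0066


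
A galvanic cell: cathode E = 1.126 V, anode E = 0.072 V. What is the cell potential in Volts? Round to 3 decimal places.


Standard cell potential: E_cell = E_cathode - E_anode.
E_cell = 1.126 - (0.072)
E_cell = 1.054 V, rounded to 3 dp:

1.054 V


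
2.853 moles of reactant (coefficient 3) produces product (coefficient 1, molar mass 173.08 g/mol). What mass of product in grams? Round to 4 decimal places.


Use the coefficient ratio to convert reactant moles to product moles, then multiply by the product's molar mass.
moles_P = moles_R * (coeff_P / coeff_R) = 2.853 * (1/3) = 0.951
mass_P = moles_P * M_P = 0.951 * 173.08
mass_P = 164.59908 g, rounded to 4 dp:

164.5991 g


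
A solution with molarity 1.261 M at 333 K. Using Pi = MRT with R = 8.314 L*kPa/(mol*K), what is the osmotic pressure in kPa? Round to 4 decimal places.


Osmotic pressure (van't Hoff): Pi = M*R*T.
RT = 8.314 * 333 = 2768.562
Pi = 1.261 * 2768.562
Pi = 3491.156682 kPa, rounded to 4 dp:

3491.1567 kPa


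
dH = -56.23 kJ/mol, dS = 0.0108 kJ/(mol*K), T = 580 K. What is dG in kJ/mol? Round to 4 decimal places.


Gibbs: dG = dH - T*dS (consistent units, dS already in kJ/(mol*K)).
T*dS = 580 * 0.0108 = 6.264
dG = -56.23 - (6.264)
dG = -62.494 kJ/mol, rounded to 4 dp:

-62.4940 kJ/mol


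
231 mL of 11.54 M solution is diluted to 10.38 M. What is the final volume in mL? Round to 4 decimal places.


Dilution: M1*V1 = M2*V2, solve for V2.
V2 = M1*V1 / M2
V2 = 11.54 * 231 / 10.38
V2 = 2665.74 / 10.38
V2 = 256.8150289 mL, rounded to 4 dp:

256.8150 mL


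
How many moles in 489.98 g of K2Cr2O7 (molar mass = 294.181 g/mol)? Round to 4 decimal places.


n = mass / M
n = 489.98 / 294.181
n = 1.66557324 mol, rounded to 4 dp:

1.6656 mol


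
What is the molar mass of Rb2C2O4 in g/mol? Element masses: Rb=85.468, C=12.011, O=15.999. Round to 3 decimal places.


M = sum(count * atomic_mass) over atoms.
M = 2*85.468 + 2*12.011 + 4*15.999
M = 170.936 + 24.022 + 63.996
M = 258.954 g/mol, rounded to 3 dp:

258.954 g/mol


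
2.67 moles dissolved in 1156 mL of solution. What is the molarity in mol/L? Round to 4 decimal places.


Convert volume to liters: V_L = V_mL / 1000.
V_L = 1156 / 1000 = 1.156 L
M = n / V_L = 2.67 / 1.156
M = 2.30968858 mol/L, rounded to 4 dp:

2.3097 mol/L


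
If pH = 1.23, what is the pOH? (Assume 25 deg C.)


At 25 deg C, pH + pOH = 14.
pOH = 14 - pH = 14 - 1.23
pOH = 12.77:

12.77


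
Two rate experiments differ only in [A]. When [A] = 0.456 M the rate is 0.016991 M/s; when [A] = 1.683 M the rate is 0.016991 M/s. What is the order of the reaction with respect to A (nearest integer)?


Rate is proportional to [A]^n, so rate2/rate1 = ([A]2/[A]1)^n. Take logs to solve for n.
rate2/rate1 = 0.016991 / 0.016991 = 1.0
[A]2/[A]1 = 1.683 / 0.456 = 3.6908
n = ln(1.0) / ln(3.6908) = 0.0
Nearest integer order:

0


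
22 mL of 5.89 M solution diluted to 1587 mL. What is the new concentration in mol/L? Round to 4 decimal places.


Dilution: M1*V1 = M2*V2, solve for M2.
M2 = M1*V1 / V2
M2 = 5.89 * 22 / 1587
M2 = 129.58 / 1587
M2 = 0.08165091 mol/L, rounded to 4 dp:

0.0817 mol/L


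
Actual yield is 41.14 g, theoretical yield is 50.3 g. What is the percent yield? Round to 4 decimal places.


% yield = 100 * actual / theoretical
% yield = 100 * 41.14 / 50.3
% yield = 81.78926441 %, rounded to 4 dp:

81.7893 %


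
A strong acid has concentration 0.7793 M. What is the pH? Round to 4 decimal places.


A strong acid dissociates completely, so [H+] equals the given concentration.
pH = -log10([H+]) = -log10(0.7793)
pH = 0.10829532, rounded to 4 dp:

0.1083


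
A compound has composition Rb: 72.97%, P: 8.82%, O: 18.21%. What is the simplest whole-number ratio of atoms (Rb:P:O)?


Assume 100 g of compound, divide each mass% by atomic mass to get moles, then normalize by the smallest to get a raw atom ratio.
Moles per 100 g: Rb: 72.97/85.468 = 0.8538, P: 8.82/30.974 = 0.2848, O: 18.21/15.999 = 1.1382
Raw ratio (divide by min = 0.2848): Rb: 2.998, P: 1.0, O: 3.997
Multiply by 1 to clear fractions: Rb: 2.998 ~= 3, P: 1.0 ~= 1, O: 3.997 ~= 4
Reduce by GCD to get the simplest whole-number ratio:

3:1:4


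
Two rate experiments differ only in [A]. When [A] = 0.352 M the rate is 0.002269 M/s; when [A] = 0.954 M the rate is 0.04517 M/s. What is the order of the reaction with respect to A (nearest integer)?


Rate is proportional to [A]^n, so rate2/rate1 = ([A]2/[A]1)^n. Take logs to solve for n.
rate2/rate1 = 0.04517 / 0.002269 = 19.9074
[A]2/[A]1 = 0.954 / 0.352 = 2.7102
n = ln(19.9074) / ln(2.7102) = 3.0
Nearest integer order:

3


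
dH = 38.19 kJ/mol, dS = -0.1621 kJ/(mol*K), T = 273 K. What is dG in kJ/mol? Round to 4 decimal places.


Gibbs: dG = dH - T*dS (consistent units, dS already in kJ/(mol*K)).
T*dS = 273 * -0.1621 = -44.2533
dG = 38.19 - (-44.2533)
dG = 82.4433 kJ/mol, rounded to 4 dp:

82.4433 kJ/mol


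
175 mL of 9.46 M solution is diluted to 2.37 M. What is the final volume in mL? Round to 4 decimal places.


Dilution: M1*V1 = M2*V2, solve for V2.
V2 = M1*V1 / M2
V2 = 9.46 * 175 / 2.37
V2 = 1655.5 / 2.37
V2 = 698.52320675 mL, rounded to 4 dp:

698.5232 mL


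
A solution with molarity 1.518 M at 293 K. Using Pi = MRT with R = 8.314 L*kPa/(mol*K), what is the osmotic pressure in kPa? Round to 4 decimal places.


Osmotic pressure (van't Hoff): Pi = M*R*T.
RT = 8.314 * 293 = 2436.002
Pi = 1.518 * 2436.002
Pi = 3697.851036 kPa, rounded to 4 dp:

3697.8510 kPa


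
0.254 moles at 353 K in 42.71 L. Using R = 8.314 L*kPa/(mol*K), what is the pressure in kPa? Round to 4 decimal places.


PV = nRT, solve for P = nRT / V.
nRT = 0.254 * 8.314 * 353 = 745.4499
P = 745.4499 / 42.71
P = 17.45375556 kPa, rounded to 4 dp:

17.4538 kPa


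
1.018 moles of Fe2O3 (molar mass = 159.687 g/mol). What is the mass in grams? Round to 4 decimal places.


mass = n * M
mass = 1.018 * 159.687
mass = 162.561366 g, rounded to 4 dp:

162.5614 g


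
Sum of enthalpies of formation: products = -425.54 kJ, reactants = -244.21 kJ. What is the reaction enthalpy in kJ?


dH_rxn = sum(dH_f products) - sum(dH_f reactants)
dH_rxn = -425.54 - (-244.21)
dH_rxn = -181.33 kJ:

-181.33 kJ


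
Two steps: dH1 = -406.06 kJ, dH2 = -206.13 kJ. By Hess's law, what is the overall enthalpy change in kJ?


Hess's law: enthalpy is a state function, so add the step enthalpies.
dH_total = dH1 + dH2 = -406.06 + (-206.13)
dH_total = -612.19 kJ:

-612.19 kJ


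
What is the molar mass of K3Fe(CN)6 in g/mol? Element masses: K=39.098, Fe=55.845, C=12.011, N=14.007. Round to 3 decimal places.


M = sum(count * atomic_mass) over atoms.
M = 3*39.098 + 1*55.845 + 6*12.011 + 6*14.007
M = 117.294 + 55.845 + 72.066 + 84.042
M = 329.247 g/mol, rounded to 3 dp:

329.247 g/mol


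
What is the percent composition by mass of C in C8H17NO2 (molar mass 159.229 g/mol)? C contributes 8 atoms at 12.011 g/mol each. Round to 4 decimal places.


pct = 100 * (n_elem * M_elem) / M_total
mass_contribution = 8 * 12.011 = 96.088 g/mol
pct = 100 * 96.088 / 159.229
pct = 60.34579128 %, rounded to 4 dp:

60.3458 %


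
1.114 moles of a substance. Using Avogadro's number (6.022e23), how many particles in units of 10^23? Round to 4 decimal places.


N = n * NA, then divide by 1e23 for the requested units.
N / 1e23 = n * 6.022
N / 1e23 = 1.114 * 6.022
N / 1e23 = 6.708508, rounded to 4 dp:

6.7085


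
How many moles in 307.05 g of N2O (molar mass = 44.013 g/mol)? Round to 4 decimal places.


n = mass / M
n = 307.05 / 44.013
n = 6.9763479 mol, rounded to 4 dp:

6.9763 mol


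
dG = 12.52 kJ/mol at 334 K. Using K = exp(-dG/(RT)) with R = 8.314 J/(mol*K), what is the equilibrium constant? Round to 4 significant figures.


dG is in kJ/mol; multiply by 1000 to match R in J/(mol*K).
RT = 8.314 * 334 = 2776.876 J/mol
exponent = -dG*1000 / (RT) = -(12.52*1000) / 2776.876 = -4.50866369
K = exp(-4.50866369)
K = 0.011013167, rounded to 4 significant figures:

0.01101


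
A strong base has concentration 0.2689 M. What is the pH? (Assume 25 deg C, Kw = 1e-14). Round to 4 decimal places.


A strong base dissociates completely, so [OH-] equals the given concentration.
pOH = -log10([OH-]) = -log10(0.2689) = 0.570409
pH = 14 - pOH = 14 - 0.570409
pH = 13.429591, rounded to 4 dp:

13.4296


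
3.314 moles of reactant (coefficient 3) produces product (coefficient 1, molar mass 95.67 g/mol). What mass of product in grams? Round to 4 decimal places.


Use the coefficient ratio to convert reactant moles to product moles, then multiply by the product's molar mass.
moles_P = moles_R * (coeff_P / coeff_R) = 3.314 * (1/3) = 1.104667
mass_P = moles_P * M_P = 1.104667 * 95.67
mass_P = 105.68349189 g, rounded to 4 dp:

105.6835 g


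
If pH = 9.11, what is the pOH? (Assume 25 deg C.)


At 25 deg C, pH + pOH = 14.
pOH = 14 - pH = 14 - 9.11
pOH = 4.89:

4.89


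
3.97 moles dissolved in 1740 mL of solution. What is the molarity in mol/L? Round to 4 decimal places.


Convert volume to liters: V_L = V_mL / 1000.
V_L = 1740 / 1000 = 1.74 L
M = n / V_L = 3.97 / 1.74
M = 2.2816092 mol/L, rounded to 4 dp:

2.2816 mol/L


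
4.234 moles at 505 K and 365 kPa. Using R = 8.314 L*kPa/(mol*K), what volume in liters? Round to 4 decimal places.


PV = nRT, solve for V = nRT / P.
nRT = 4.234 * 8.314 * 505 = 17776.7454
V = 17776.7454 / 365
V = 48.70341205 L, rounded to 4 dp:

48.7034 L


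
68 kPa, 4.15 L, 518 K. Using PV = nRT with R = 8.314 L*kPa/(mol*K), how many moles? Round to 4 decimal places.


PV = nRT, solve for n = PV / (RT).
PV = 68 * 4.15 = 282.2
RT = 8.314 * 518 = 4306.652
n = 282.2 / 4306.652
n = 0.06552654 mol, rounded to 4 dp:

0.0655 mol


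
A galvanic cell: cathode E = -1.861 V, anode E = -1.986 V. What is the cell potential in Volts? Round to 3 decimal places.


Standard cell potential: E_cell = E_cathode - E_anode.
E_cell = -1.861 - (-1.986)
E_cell = 0.125 V, rounded to 3 dp:

0.125 V


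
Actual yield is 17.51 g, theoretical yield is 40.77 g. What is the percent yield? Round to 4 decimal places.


% yield = 100 * actual / theoretical
% yield = 100 * 17.51 / 40.77
% yield = 42.94824626 %, rounded to 4 dp:

42.9482 %


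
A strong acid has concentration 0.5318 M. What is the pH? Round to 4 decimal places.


A strong acid dissociates completely, so [H+] equals the given concentration.
pH = -log10([H+]) = -log10(0.5318)
pH = 0.27425167, rounded to 4 dp:

0.2743


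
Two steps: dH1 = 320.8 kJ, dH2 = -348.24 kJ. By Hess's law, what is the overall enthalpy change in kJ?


Hess's law: enthalpy is a state function, so add the step enthalpies.
dH_total = dH1 + dH2 = 320.8 + (-348.24)
dH_total = -27.44 kJ:

-27.44 kJ


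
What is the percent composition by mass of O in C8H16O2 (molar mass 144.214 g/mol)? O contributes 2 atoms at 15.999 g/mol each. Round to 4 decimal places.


pct = 100 * (n_elem * M_elem) / M_total
mass_contribution = 2 * 15.999 = 31.998 g/mol
pct = 100 * 31.998 / 144.214
pct = 22.18785971 %, rounded to 4 dp:

22.1879 %


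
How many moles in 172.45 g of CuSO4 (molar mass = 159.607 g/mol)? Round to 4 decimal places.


n = mass / M
n = 172.45 / 159.607
n = 1.0804664 mol, rounded to 4 dp:

1.0805 mol


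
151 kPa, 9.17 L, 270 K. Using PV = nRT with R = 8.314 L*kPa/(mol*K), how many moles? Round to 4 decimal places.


PV = nRT, solve for n = PV / (RT).
PV = 151 * 9.17 = 1384.67
RT = 8.314 * 270 = 2244.78
n = 1384.67 / 2244.78
n = 0.61683996 mol, rounded to 4 dp:

0.6168 mol


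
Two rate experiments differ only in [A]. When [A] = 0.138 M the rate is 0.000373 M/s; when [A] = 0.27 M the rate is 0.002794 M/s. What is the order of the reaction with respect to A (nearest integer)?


Rate is proportional to [A]^n, so rate2/rate1 = ([A]2/[A]1)^n. Take logs to solve for n.
rate2/rate1 = 0.002794 / 0.000373 = 7.4906
[A]2/[A]1 = 0.27 / 0.138 = 1.9565
n = ln(7.4906) / ln(1.9565) = 3.0
Nearest integer order:

3


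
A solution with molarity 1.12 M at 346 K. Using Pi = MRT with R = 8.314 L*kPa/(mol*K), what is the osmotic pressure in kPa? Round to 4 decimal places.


Osmotic pressure (van't Hoff): Pi = M*R*T.
RT = 8.314 * 346 = 2876.644
Pi = 1.12 * 2876.644
Pi = 3221.84128 kPa, rounded to 4 dp:

3221.8413 kPa
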